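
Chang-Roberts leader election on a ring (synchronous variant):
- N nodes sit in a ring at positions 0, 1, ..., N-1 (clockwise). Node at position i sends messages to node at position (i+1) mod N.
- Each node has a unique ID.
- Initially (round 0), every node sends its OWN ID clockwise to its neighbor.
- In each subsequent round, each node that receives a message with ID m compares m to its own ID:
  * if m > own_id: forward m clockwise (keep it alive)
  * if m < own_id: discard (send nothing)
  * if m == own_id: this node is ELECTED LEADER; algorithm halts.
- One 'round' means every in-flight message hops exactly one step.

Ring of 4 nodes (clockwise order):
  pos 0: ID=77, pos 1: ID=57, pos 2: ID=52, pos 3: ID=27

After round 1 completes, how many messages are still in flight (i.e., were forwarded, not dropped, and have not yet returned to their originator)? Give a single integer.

Answer: 3

Derivation:
Round 1: pos1(id57) recv 77: fwd; pos2(id52) recv 57: fwd; pos3(id27) recv 52: fwd; pos0(id77) recv 27: drop
After round 1: 3 messages still in flight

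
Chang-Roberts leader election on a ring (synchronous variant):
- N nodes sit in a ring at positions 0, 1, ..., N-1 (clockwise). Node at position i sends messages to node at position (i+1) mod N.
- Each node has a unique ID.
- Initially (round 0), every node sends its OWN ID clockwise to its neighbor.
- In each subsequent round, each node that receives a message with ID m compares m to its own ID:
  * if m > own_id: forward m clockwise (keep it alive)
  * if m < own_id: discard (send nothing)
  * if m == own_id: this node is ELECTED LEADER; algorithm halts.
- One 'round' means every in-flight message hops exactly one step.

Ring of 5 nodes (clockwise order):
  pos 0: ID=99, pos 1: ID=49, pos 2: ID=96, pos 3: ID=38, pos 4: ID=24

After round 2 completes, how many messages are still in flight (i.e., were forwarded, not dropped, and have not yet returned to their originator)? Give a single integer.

Answer: 2

Derivation:
Round 1: pos1(id49) recv 99: fwd; pos2(id96) recv 49: drop; pos3(id38) recv 96: fwd; pos4(id24) recv 38: fwd; pos0(id99) recv 24: drop
Round 2: pos2(id96) recv 99: fwd; pos4(id24) recv 96: fwd; pos0(id99) recv 38: drop
After round 2: 2 messages still in flight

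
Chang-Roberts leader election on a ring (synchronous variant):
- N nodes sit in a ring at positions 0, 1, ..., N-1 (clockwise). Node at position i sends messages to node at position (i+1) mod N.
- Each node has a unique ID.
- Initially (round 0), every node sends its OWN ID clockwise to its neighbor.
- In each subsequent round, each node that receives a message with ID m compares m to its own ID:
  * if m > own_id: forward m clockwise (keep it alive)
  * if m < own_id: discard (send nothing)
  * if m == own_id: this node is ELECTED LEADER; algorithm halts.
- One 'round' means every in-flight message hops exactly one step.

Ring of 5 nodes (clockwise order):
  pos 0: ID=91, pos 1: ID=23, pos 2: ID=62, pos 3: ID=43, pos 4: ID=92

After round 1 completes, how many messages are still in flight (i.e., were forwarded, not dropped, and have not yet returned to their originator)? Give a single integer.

Answer: 3

Derivation:
Round 1: pos1(id23) recv 91: fwd; pos2(id62) recv 23: drop; pos3(id43) recv 62: fwd; pos4(id92) recv 43: drop; pos0(id91) recv 92: fwd
After round 1: 3 messages still in flight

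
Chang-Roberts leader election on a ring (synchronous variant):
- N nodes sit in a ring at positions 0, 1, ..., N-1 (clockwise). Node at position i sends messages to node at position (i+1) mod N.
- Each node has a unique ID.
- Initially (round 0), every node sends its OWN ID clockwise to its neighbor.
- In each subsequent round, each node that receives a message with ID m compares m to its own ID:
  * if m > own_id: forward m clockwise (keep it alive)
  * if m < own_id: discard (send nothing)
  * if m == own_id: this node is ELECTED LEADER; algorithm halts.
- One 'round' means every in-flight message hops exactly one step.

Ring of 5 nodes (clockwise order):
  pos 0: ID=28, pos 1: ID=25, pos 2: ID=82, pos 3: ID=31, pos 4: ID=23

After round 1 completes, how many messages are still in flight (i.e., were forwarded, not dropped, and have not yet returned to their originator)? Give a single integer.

Answer: 3

Derivation:
Round 1: pos1(id25) recv 28: fwd; pos2(id82) recv 25: drop; pos3(id31) recv 82: fwd; pos4(id23) recv 31: fwd; pos0(id28) recv 23: drop
After round 1: 3 messages still in flight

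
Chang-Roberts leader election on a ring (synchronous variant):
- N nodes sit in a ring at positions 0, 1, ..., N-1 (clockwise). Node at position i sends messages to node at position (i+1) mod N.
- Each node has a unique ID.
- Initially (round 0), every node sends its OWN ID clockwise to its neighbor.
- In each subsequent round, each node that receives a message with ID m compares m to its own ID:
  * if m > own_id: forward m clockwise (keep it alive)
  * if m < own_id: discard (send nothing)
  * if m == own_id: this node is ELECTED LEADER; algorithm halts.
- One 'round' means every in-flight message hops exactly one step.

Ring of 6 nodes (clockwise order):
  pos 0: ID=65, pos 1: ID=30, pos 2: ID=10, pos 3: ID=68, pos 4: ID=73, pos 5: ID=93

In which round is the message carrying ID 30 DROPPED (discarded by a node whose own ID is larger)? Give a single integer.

Round 1: pos1(id30) recv 65: fwd; pos2(id10) recv 30: fwd; pos3(id68) recv 10: drop; pos4(id73) recv 68: drop; pos5(id93) recv 73: drop; pos0(id65) recv 93: fwd
Round 2: pos2(id10) recv 65: fwd; pos3(id68) recv 30: drop; pos1(id30) recv 93: fwd
Round 3: pos3(id68) recv 65: drop; pos2(id10) recv 93: fwd
Round 4: pos3(id68) recv 93: fwd
Round 5: pos4(id73) recv 93: fwd
Round 6: pos5(id93) recv 93: ELECTED
Message ID 30 originates at pos 1; dropped at pos 3 in round 2

Answer: 2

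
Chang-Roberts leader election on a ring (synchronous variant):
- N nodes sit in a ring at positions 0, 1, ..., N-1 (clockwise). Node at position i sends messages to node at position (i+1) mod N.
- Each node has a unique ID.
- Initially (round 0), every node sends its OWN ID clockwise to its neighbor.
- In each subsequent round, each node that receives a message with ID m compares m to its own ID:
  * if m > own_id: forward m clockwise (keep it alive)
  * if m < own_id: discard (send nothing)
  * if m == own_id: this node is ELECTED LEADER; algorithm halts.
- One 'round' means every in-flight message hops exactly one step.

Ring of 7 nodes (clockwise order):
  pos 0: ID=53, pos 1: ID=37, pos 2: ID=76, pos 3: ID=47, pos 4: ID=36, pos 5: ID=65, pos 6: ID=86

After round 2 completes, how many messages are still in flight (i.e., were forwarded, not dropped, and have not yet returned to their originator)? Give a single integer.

Answer: 2

Derivation:
Round 1: pos1(id37) recv 53: fwd; pos2(id76) recv 37: drop; pos3(id47) recv 76: fwd; pos4(id36) recv 47: fwd; pos5(id65) recv 36: drop; pos6(id86) recv 65: drop; pos0(id53) recv 86: fwd
Round 2: pos2(id76) recv 53: drop; pos4(id36) recv 76: fwd; pos5(id65) recv 47: drop; pos1(id37) recv 86: fwd
After round 2: 2 messages still in flight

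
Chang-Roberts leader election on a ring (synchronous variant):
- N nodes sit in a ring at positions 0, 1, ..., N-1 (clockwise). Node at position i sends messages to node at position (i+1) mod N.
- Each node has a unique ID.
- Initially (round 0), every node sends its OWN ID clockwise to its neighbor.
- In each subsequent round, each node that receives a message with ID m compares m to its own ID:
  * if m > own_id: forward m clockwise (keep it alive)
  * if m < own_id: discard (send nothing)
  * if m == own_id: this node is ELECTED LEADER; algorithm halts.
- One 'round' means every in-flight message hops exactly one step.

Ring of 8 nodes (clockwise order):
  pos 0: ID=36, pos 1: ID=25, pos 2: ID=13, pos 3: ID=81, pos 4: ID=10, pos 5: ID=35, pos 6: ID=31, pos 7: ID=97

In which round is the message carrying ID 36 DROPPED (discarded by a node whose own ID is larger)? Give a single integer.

Round 1: pos1(id25) recv 36: fwd; pos2(id13) recv 25: fwd; pos3(id81) recv 13: drop; pos4(id10) recv 81: fwd; pos5(id35) recv 10: drop; pos6(id31) recv 35: fwd; pos7(id97) recv 31: drop; pos0(id36) recv 97: fwd
Round 2: pos2(id13) recv 36: fwd; pos3(id81) recv 25: drop; pos5(id35) recv 81: fwd; pos7(id97) recv 35: drop; pos1(id25) recv 97: fwd
Round 3: pos3(id81) recv 36: drop; pos6(id31) recv 81: fwd; pos2(id13) recv 97: fwd
Round 4: pos7(id97) recv 81: drop; pos3(id81) recv 97: fwd
Round 5: pos4(id10) recv 97: fwd
Round 6: pos5(id35) recv 97: fwd
Round 7: pos6(id31) recv 97: fwd
Round 8: pos7(id97) recv 97: ELECTED
Message ID 36 originates at pos 0; dropped at pos 3 in round 3

Answer: 3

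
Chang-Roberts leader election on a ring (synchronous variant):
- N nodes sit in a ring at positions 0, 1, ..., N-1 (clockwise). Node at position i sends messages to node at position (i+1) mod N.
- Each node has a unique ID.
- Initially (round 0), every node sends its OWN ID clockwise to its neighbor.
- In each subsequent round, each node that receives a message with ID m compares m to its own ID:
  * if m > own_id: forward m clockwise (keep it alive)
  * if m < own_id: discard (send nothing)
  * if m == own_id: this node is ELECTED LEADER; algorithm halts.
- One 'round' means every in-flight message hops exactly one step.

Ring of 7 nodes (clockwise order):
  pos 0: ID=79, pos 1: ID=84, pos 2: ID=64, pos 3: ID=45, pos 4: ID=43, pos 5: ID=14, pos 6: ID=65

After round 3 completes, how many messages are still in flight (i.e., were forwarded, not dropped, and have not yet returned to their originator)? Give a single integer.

Answer: 2

Derivation:
Round 1: pos1(id84) recv 79: drop; pos2(id64) recv 84: fwd; pos3(id45) recv 64: fwd; pos4(id43) recv 45: fwd; pos5(id14) recv 43: fwd; pos6(id65) recv 14: drop; pos0(id79) recv 65: drop
Round 2: pos3(id45) recv 84: fwd; pos4(id43) recv 64: fwd; pos5(id14) recv 45: fwd; pos6(id65) recv 43: drop
Round 3: pos4(id43) recv 84: fwd; pos5(id14) recv 64: fwd; pos6(id65) recv 45: drop
After round 3: 2 messages still in flight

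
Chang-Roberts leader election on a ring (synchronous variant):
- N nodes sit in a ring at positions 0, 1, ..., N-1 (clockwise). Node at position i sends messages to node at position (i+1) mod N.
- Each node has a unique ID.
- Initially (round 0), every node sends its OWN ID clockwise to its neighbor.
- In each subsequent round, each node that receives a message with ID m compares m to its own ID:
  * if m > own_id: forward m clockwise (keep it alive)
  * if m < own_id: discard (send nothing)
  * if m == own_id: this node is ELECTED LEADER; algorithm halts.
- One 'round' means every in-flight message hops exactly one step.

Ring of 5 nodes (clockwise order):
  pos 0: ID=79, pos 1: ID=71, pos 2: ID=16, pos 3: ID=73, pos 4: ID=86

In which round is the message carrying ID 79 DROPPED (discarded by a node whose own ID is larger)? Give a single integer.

Answer: 4

Derivation:
Round 1: pos1(id71) recv 79: fwd; pos2(id16) recv 71: fwd; pos3(id73) recv 16: drop; pos4(id86) recv 73: drop; pos0(id79) recv 86: fwd
Round 2: pos2(id16) recv 79: fwd; pos3(id73) recv 71: drop; pos1(id71) recv 86: fwd
Round 3: pos3(id73) recv 79: fwd; pos2(id16) recv 86: fwd
Round 4: pos4(id86) recv 79: drop; pos3(id73) recv 86: fwd
Round 5: pos4(id86) recv 86: ELECTED
Message ID 79 originates at pos 0; dropped at pos 4 in round 4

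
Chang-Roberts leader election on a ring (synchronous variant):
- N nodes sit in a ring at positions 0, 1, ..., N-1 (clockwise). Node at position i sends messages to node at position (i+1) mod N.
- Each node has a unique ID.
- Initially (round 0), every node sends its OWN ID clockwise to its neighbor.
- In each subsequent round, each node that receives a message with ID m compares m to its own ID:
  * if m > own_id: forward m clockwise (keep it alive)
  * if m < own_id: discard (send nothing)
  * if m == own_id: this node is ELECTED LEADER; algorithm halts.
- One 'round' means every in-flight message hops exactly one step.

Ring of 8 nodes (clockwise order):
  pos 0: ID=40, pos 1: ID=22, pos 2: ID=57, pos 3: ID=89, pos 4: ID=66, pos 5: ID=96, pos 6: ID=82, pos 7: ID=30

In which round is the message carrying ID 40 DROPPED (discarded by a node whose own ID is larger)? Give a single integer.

Answer: 2

Derivation:
Round 1: pos1(id22) recv 40: fwd; pos2(id57) recv 22: drop; pos3(id89) recv 57: drop; pos4(id66) recv 89: fwd; pos5(id96) recv 66: drop; pos6(id82) recv 96: fwd; pos7(id30) recv 82: fwd; pos0(id40) recv 30: drop
Round 2: pos2(id57) recv 40: drop; pos5(id96) recv 89: drop; pos7(id30) recv 96: fwd; pos0(id40) recv 82: fwd
Round 3: pos0(id40) recv 96: fwd; pos1(id22) recv 82: fwd
Round 4: pos1(id22) recv 96: fwd; pos2(id57) recv 82: fwd
Round 5: pos2(id57) recv 96: fwd; pos3(id89) recv 82: drop
Round 6: pos3(id89) recv 96: fwd
Round 7: pos4(id66) recv 96: fwd
Round 8: pos5(id96) recv 96: ELECTED
Message ID 40 originates at pos 0; dropped at pos 2 in round 2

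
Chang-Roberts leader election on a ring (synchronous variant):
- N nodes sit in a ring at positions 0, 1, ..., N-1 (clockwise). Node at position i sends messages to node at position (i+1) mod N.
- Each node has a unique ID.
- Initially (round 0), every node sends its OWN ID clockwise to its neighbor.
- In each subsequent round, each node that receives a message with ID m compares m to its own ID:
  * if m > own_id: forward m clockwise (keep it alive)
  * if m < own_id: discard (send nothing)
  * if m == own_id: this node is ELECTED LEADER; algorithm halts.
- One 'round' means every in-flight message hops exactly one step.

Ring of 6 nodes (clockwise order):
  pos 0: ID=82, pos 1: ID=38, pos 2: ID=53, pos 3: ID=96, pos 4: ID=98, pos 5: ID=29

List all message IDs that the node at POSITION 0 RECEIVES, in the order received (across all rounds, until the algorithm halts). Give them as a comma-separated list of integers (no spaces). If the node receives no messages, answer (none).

Answer: 29,98

Derivation:
Round 1: pos1(id38) recv 82: fwd; pos2(id53) recv 38: drop; pos3(id96) recv 53: drop; pos4(id98) recv 96: drop; pos5(id29) recv 98: fwd; pos0(id82) recv 29: drop
Round 2: pos2(id53) recv 82: fwd; pos0(id82) recv 98: fwd
Round 3: pos3(id96) recv 82: drop; pos1(id38) recv 98: fwd
Round 4: pos2(id53) recv 98: fwd
Round 5: pos3(id96) recv 98: fwd
Round 6: pos4(id98) recv 98: ELECTED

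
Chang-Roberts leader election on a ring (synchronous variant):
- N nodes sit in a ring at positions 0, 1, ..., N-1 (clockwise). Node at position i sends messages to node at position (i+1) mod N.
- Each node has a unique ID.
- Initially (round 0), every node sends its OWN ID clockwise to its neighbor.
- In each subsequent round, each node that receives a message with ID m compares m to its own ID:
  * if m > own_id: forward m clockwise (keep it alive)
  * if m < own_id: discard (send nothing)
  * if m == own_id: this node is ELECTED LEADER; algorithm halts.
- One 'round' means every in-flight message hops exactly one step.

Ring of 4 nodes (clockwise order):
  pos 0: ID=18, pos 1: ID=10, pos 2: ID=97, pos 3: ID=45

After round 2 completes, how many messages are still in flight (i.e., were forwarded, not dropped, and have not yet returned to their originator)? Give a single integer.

Round 1: pos1(id10) recv 18: fwd; pos2(id97) recv 10: drop; pos3(id45) recv 97: fwd; pos0(id18) recv 45: fwd
Round 2: pos2(id97) recv 18: drop; pos0(id18) recv 97: fwd; pos1(id10) recv 45: fwd
After round 2: 2 messages still in flight

Answer: 2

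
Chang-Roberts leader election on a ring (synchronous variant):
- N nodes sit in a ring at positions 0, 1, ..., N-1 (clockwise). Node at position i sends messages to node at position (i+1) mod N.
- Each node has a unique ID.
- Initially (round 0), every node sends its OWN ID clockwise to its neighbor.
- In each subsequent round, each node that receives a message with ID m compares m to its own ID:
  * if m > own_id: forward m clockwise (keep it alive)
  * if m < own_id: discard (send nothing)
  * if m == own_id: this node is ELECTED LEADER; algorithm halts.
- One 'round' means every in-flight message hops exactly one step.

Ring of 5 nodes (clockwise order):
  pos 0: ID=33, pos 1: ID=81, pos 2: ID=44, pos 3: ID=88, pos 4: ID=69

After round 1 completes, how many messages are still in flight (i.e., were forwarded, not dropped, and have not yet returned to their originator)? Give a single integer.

Answer: 3

Derivation:
Round 1: pos1(id81) recv 33: drop; pos2(id44) recv 81: fwd; pos3(id88) recv 44: drop; pos4(id69) recv 88: fwd; pos0(id33) recv 69: fwd
After round 1: 3 messages still in flight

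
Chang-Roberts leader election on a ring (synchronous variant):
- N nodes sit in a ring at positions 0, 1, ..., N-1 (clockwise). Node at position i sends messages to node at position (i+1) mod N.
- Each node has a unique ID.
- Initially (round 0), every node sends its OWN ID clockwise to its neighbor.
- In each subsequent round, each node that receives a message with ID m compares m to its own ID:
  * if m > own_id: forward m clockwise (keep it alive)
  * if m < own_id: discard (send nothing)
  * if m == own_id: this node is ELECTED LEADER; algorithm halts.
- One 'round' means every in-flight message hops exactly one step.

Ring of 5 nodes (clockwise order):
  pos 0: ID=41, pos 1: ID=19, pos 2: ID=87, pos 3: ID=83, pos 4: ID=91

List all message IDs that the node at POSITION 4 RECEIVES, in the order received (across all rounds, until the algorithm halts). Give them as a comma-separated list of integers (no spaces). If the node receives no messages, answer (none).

Answer: 83,87,91

Derivation:
Round 1: pos1(id19) recv 41: fwd; pos2(id87) recv 19: drop; pos3(id83) recv 87: fwd; pos4(id91) recv 83: drop; pos0(id41) recv 91: fwd
Round 2: pos2(id87) recv 41: drop; pos4(id91) recv 87: drop; pos1(id19) recv 91: fwd
Round 3: pos2(id87) recv 91: fwd
Round 4: pos3(id83) recv 91: fwd
Round 5: pos4(id91) recv 91: ELECTED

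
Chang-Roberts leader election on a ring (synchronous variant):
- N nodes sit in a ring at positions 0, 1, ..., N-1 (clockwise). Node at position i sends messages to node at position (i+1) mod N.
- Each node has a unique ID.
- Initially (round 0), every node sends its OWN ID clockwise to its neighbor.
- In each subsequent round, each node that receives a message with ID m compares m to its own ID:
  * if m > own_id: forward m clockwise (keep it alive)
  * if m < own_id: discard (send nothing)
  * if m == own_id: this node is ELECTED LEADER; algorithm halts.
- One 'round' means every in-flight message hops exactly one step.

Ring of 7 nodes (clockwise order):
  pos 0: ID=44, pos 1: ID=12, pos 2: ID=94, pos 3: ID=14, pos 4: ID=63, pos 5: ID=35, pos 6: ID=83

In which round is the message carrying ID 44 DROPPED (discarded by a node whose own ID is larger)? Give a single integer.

Round 1: pos1(id12) recv 44: fwd; pos2(id94) recv 12: drop; pos3(id14) recv 94: fwd; pos4(id63) recv 14: drop; pos5(id35) recv 63: fwd; pos6(id83) recv 35: drop; pos0(id44) recv 83: fwd
Round 2: pos2(id94) recv 44: drop; pos4(id63) recv 94: fwd; pos6(id83) recv 63: drop; pos1(id12) recv 83: fwd
Round 3: pos5(id35) recv 94: fwd; pos2(id94) recv 83: drop
Round 4: pos6(id83) recv 94: fwd
Round 5: pos0(id44) recv 94: fwd
Round 6: pos1(id12) recv 94: fwd
Round 7: pos2(id94) recv 94: ELECTED
Message ID 44 originates at pos 0; dropped at pos 2 in round 2

Answer: 2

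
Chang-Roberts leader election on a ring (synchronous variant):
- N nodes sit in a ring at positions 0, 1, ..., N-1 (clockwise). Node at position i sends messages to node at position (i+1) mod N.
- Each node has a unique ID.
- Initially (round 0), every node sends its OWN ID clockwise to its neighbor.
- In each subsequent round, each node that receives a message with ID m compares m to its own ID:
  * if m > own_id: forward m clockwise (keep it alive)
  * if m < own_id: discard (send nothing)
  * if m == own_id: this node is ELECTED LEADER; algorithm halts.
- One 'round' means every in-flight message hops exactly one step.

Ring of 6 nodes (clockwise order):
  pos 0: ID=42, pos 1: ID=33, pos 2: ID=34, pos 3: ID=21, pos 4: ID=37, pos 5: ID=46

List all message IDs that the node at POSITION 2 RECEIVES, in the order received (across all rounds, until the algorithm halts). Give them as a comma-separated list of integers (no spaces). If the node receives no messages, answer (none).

Round 1: pos1(id33) recv 42: fwd; pos2(id34) recv 33: drop; pos3(id21) recv 34: fwd; pos4(id37) recv 21: drop; pos5(id46) recv 37: drop; pos0(id42) recv 46: fwd
Round 2: pos2(id34) recv 42: fwd; pos4(id37) recv 34: drop; pos1(id33) recv 46: fwd
Round 3: pos3(id21) recv 42: fwd; pos2(id34) recv 46: fwd
Round 4: pos4(id37) recv 42: fwd; pos3(id21) recv 46: fwd
Round 5: pos5(id46) recv 42: drop; pos4(id37) recv 46: fwd
Round 6: pos5(id46) recv 46: ELECTED

Answer: 33,42,46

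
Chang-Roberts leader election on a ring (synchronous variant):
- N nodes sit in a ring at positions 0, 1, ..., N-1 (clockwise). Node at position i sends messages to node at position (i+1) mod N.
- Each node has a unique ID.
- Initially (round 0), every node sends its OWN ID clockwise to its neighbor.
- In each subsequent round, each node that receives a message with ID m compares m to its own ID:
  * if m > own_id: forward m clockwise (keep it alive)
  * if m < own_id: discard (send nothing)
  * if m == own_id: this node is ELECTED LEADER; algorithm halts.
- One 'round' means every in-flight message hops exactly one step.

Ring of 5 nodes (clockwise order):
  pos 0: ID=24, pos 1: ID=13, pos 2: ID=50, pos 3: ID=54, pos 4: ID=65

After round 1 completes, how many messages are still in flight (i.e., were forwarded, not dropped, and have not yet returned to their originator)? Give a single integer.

Answer: 2

Derivation:
Round 1: pos1(id13) recv 24: fwd; pos2(id50) recv 13: drop; pos3(id54) recv 50: drop; pos4(id65) recv 54: drop; pos0(id24) recv 65: fwd
After round 1: 2 messages still in flight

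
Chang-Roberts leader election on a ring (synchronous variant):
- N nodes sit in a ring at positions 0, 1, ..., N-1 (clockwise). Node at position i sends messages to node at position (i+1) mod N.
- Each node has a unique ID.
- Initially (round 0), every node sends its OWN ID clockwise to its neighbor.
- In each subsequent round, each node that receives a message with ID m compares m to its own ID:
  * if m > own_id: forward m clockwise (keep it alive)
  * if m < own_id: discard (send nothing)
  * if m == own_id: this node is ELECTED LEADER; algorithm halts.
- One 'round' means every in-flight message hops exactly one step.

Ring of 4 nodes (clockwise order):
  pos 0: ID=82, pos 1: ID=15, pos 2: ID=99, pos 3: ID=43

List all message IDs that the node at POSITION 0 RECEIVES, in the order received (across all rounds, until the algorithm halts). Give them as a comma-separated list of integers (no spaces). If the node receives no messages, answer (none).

Round 1: pos1(id15) recv 82: fwd; pos2(id99) recv 15: drop; pos3(id43) recv 99: fwd; pos0(id82) recv 43: drop
Round 2: pos2(id99) recv 82: drop; pos0(id82) recv 99: fwd
Round 3: pos1(id15) recv 99: fwd
Round 4: pos2(id99) recv 99: ELECTED

Answer: 43,99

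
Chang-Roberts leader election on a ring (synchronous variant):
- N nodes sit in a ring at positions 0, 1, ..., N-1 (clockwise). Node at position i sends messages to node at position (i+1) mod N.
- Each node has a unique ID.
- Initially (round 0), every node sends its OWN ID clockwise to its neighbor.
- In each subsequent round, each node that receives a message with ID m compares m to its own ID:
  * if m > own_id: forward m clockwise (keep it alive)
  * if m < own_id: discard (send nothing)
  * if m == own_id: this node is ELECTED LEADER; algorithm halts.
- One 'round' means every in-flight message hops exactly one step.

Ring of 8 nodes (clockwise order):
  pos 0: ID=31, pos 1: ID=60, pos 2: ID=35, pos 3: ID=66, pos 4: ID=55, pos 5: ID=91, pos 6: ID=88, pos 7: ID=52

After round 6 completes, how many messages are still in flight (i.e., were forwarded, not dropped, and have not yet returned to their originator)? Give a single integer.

Round 1: pos1(id60) recv 31: drop; pos2(id35) recv 60: fwd; pos3(id66) recv 35: drop; pos4(id55) recv 66: fwd; pos5(id91) recv 55: drop; pos6(id88) recv 91: fwd; pos7(id52) recv 88: fwd; pos0(id31) recv 52: fwd
Round 2: pos3(id66) recv 60: drop; pos5(id91) recv 66: drop; pos7(id52) recv 91: fwd; pos0(id31) recv 88: fwd; pos1(id60) recv 52: drop
Round 3: pos0(id31) recv 91: fwd; pos1(id60) recv 88: fwd
Round 4: pos1(id60) recv 91: fwd; pos2(id35) recv 88: fwd
Round 5: pos2(id35) recv 91: fwd; pos3(id66) recv 88: fwd
Round 6: pos3(id66) recv 91: fwd; pos4(id55) recv 88: fwd
After round 6: 2 messages still in flight

Answer: 2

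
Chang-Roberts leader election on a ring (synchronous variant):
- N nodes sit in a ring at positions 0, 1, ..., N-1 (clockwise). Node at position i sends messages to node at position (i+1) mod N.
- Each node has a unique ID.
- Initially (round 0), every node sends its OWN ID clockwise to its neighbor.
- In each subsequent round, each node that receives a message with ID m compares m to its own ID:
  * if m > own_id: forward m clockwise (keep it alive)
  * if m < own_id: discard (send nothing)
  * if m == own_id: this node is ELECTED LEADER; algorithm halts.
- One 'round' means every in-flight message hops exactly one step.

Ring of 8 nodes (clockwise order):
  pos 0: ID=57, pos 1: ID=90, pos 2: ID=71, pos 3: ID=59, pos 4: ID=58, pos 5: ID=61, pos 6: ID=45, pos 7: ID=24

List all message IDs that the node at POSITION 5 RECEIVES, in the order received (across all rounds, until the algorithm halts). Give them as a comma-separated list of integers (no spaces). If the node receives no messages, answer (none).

Answer: 58,59,71,90

Derivation:
Round 1: pos1(id90) recv 57: drop; pos2(id71) recv 90: fwd; pos3(id59) recv 71: fwd; pos4(id58) recv 59: fwd; pos5(id61) recv 58: drop; pos6(id45) recv 61: fwd; pos7(id24) recv 45: fwd; pos0(id57) recv 24: drop
Round 2: pos3(id59) recv 90: fwd; pos4(id58) recv 71: fwd; pos5(id61) recv 59: drop; pos7(id24) recv 61: fwd; pos0(id57) recv 45: drop
Round 3: pos4(id58) recv 90: fwd; pos5(id61) recv 71: fwd; pos0(id57) recv 61: fwd
Round 4: pos5(id61) recv 90: fwd; pos6(id45) recv 71: fwd; pos1(id90) recv 61: drop
Round 5: pos6(id45) recv 90: fwd; pos7(id24) recv 71: fwd
Round 6: pos7(id24) recv 90: fwd; pos0(id57) recv 71: fwd
Round 7: pos0(id57) recv 90: fwd; pos1(id90) recv 71: drop
Round 8: pos1(id90) recv 90: ELECTED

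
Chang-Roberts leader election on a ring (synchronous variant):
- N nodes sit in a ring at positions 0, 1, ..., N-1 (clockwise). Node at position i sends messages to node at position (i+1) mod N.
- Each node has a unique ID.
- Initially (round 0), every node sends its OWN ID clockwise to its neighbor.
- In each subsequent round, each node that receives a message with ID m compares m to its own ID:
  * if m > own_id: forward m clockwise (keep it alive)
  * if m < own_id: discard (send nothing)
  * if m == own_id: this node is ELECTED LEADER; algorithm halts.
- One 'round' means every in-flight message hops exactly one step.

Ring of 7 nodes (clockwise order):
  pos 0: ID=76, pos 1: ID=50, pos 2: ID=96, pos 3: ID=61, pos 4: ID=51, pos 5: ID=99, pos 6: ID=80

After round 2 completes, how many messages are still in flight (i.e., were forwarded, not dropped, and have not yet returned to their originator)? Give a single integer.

Answer: 3

Derivation:
Round 1: pos1(id50) recv 76: fwd; pos2(id96) recv 50: drop; pos3(id61) recv 96: fwd; pos4(id51) recv 61: fwd; pos5(id99) recv 51: drop; pos6(id80) recv 99: fwd; pos0(id76) recv 80: fwd
Round 2: pos2(id96) recv 76: drop; pos4(id51) recv 96: fwd; pos5(id99) recv 61: drop; pos0(id76) recv 99: fwd; pos1(id50) recv 80: fwd
After round 2: 3 messages still in flight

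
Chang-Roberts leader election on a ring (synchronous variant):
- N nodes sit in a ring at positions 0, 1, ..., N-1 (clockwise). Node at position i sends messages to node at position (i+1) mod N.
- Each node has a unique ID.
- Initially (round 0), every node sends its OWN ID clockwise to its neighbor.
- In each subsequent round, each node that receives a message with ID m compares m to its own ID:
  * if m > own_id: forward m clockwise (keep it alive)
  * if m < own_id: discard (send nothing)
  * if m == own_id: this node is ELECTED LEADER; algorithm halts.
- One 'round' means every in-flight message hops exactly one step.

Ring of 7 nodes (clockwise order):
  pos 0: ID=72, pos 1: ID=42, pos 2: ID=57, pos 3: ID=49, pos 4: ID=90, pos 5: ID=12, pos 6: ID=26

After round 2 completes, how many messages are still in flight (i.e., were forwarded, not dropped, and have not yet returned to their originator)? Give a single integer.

Answer: 2

Derivation:
Round 1: pos1(id42) recv 72: fwd; pos2(id57) recv 42: drop; pos3(id49) recv 57: fwd; pos4(id90) recv 49: drop; pos5(id12) recv 90: fwd; pos6(id26) recv 12: drop; pos0(id72) recv 26: drop
Round 2: pos2(id57) recv 72: fwd; pos4(id90) recv 57: drop; pos6(id26) recv 90: fwd
After round 2: 2 messages still in flight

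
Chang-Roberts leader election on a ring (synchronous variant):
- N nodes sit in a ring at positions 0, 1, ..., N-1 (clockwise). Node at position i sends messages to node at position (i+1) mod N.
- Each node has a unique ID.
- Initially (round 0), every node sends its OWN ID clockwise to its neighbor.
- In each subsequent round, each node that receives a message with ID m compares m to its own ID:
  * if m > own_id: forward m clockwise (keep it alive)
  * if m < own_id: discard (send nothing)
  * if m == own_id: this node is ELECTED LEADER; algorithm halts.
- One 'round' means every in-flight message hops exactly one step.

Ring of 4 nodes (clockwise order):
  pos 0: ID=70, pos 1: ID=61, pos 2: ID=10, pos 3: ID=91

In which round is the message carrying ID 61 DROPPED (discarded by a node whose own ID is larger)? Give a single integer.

Round 1: pos1(id61) recv 70: fwd; pos2(id10) recv 61: fwd; pos3(id91) recv 10: drop; pos0(id70) recv 91: fwd
Round 2: pos2(id10) recv 70: fwd; pos3(id91) recv 61: drop; pos1(id61) recv 91: fwd
Round 3: pos3(id91) recv 70: drop; pos2(id10) recv 91: fwd
Round 4: pos3(id91) recv 91: ELECTED
Message ID 61 originates at pos 1; dropped at pos 3 in round 2

Answer: 2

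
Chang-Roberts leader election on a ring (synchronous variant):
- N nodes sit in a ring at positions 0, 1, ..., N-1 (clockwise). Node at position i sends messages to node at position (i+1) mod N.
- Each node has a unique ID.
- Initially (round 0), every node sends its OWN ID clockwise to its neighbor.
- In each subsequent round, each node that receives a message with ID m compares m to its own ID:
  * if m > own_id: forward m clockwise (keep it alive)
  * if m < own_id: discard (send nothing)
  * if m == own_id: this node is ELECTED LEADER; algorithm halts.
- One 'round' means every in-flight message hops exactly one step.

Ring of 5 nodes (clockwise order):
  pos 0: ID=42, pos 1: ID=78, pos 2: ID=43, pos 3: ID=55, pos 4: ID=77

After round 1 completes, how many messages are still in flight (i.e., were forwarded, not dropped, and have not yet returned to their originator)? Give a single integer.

Answer: 2

Derivation:
Round 1: pos1(id78) recv 42: drop; pos2(id43) recv 78: fwd; pos3(id55) recv 43: drop; pos4(id77) recv 55: drop; pos0(id42) recv 77: fwd
After round 1: 2 messages still in flight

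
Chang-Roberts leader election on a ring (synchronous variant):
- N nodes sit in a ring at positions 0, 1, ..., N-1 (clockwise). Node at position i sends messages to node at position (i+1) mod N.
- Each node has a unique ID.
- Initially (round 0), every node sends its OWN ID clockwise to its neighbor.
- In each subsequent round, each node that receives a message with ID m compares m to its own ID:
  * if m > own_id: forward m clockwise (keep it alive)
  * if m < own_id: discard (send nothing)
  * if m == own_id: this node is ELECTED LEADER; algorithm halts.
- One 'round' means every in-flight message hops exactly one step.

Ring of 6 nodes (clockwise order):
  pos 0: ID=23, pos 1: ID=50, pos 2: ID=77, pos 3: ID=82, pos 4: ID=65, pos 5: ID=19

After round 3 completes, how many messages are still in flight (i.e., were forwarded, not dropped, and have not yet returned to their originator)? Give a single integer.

Answer: 2

Derivation:
Round 1: pos1(id50) recv 23: drop; pos2(id77) recv 50: drop; pos3(id82) recv 77: drop; pos4(id65) recv 82: fwd; pos5(id19) recv 65: fwd; pos0(id23) recv 19: drop
Round 2: pos5(id19) recv 82: fwd; pos0(id23) recv 65: fwd
Round 3: pos0(id23) recv 82: fwd; pos1(id50) recv 65: fwd
After round 3: 2 messages still in flight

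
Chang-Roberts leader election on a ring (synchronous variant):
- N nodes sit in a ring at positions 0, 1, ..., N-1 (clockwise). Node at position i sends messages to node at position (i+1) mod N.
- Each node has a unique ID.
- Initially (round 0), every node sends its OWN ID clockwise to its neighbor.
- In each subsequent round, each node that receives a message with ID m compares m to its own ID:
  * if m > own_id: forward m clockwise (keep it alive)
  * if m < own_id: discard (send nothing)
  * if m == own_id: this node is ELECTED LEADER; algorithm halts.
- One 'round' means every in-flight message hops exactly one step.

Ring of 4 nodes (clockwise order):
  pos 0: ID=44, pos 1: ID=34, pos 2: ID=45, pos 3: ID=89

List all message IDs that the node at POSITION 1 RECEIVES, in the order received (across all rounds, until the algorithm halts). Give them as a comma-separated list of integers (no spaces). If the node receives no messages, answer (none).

Round 1: pos1(id34) recv 44: fwd; pos2(id45) recv 34: drop; pos3(id89) recv 45: drop; pos0(id44) recv 89: fwd
Round 2: pos2(id45) recv 44: drop; pos1(id34) recv 89: fwd
Round 3: pos2(id45) recv 89: fwd
Round 4: pos3(id89) recv 89: ELECTED

Answer: 44,89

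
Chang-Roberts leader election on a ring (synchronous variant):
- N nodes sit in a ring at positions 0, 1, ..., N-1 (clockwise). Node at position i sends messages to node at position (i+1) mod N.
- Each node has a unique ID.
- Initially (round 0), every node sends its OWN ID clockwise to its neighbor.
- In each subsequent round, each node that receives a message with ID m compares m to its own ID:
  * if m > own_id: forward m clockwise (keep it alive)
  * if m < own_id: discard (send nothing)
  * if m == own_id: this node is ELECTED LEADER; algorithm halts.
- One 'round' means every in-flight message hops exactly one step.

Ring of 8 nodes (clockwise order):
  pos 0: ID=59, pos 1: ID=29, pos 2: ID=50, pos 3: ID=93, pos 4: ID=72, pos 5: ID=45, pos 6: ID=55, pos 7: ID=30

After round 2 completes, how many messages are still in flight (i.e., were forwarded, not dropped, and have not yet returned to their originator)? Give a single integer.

Answer: 3

Derivation:
Round 1: pos1(id29) recv 59: fwd; pos2(id50) recv 29: drop; pos3(id93) recv 50: drop; pos4(id72) recv 93: fwd; pos5(id45) recv 72: fwd; pos6(id55) recv 45: drop; pos7(id30) recv 55: fwd; pos0(id59) recv 30: drop
Round 2: pos2(id50) recv 59: fwd; pos5(id45) recv 93: fwd; pos6(id55) recv 72: fwd; pos0(id59) recv 55: drop
After round 2: 3 messages still in flight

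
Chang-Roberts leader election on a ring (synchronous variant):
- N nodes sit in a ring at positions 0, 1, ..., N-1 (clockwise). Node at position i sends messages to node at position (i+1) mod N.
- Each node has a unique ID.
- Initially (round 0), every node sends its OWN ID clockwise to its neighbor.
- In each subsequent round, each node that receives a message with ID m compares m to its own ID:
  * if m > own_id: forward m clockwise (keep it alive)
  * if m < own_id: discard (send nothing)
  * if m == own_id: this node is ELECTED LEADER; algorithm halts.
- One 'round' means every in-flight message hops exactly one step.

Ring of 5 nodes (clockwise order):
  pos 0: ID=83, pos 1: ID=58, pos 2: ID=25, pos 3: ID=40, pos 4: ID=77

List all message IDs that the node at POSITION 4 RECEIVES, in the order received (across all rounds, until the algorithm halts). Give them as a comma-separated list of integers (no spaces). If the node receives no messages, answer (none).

Answer: 40,58,83

Derivation:
Round 1: pos1(id58) recv 83: fwd; pos2(id25) recv 58: fwd; pos3(id40) recv 25: drop; pos4(id77) recv 40: drop; pos0(id83) recv 77: drop
Round 2: pos2(id25) recv 83: fwd; pos3(id40) recv 58: fwd
Round 3: pos3(id40) recv 83: fwd; pos4(id77) recv 58: drop
Round 4: pos4(id77) recv 83: fwd
Round 5: pos0(id83) recv 83: ELECTED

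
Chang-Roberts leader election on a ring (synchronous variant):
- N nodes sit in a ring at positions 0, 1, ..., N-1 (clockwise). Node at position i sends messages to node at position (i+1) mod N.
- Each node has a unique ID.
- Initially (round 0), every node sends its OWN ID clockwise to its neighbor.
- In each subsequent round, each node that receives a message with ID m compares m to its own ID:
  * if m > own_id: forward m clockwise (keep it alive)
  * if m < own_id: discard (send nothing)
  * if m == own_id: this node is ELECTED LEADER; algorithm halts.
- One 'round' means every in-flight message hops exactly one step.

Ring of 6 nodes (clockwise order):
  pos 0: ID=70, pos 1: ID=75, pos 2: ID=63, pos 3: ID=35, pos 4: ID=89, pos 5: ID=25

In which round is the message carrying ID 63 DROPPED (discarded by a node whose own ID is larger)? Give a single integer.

Answer: 2

Derivation:
Round 1: pos1(id75) recv 70: drop; pos2(id63) recv 75: fwd; pos3(id35) recv 63: fwd; pos4(id89) recv 35: drop; pos5(id25) recv 89: fwd; pos0(id70) recv 25: drop
Round 2: pos3(id35) recv 75: fwd; pos4(id89) recv 63: drop; pos0(id70) recv 89: fwd
Round 3: pos4(id89) recv 75: drop; pos1(id75) recv 89: fwd
Round 4: pos2(id63) recv 89: fwd
Round 5: pos3(id35) recv 89: fwd
Round 6: pos4(id89) recv 89: ELECTED
Message ID 63 originates at pos 2; dropped at pos 4 in round 2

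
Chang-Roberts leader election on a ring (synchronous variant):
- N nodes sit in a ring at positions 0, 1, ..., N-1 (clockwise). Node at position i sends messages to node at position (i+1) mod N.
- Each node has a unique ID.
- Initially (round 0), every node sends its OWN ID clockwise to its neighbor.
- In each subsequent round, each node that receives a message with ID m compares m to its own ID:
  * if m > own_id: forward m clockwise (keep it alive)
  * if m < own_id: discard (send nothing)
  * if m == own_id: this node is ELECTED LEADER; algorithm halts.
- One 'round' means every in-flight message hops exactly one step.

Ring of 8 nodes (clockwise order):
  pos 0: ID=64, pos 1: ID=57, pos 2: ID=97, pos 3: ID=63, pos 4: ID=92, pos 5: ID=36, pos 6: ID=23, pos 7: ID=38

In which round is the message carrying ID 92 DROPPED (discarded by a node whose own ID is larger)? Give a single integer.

Round 1: pos1(id57) recv 64: fwd; pos2(id97) recv 57: drop; pos3(id63) recv 97: fwd; pos4(id92) recv 63: drop; pos5(id36) recv 92: fwd; pos6(id23) recv 36: fwd; pos7(id38) recv 23: drop; pos0(id64) recv 38: drop
Round 2: pos2(id97) recv 64: drop; pos4(id92) recv 97: fwd; pos6(id23) recv 92: fwd; pos7(id38) recv 36: drop
Round 3: pos5(id36) recv 97: fwd; pos7(id38) recv 92: fwd
Round 4: pos6(id23) recv 97: fwd; pos0(id64) recv 92: fwd
Round 5: pos7(id38) recv 97: fwd; pos1(id57) recv 92: fwd
Round 6: pos0(id64) recv 97: fwd; pos2(id97) recv 92: drop
Round 7: pos1(id57) recv 97: fwd
Round 8: pos2(id97) recv 97: ELECTED
Message ID 92 originates at pos 4; dropped at pos 2 in round 6

Answer: 6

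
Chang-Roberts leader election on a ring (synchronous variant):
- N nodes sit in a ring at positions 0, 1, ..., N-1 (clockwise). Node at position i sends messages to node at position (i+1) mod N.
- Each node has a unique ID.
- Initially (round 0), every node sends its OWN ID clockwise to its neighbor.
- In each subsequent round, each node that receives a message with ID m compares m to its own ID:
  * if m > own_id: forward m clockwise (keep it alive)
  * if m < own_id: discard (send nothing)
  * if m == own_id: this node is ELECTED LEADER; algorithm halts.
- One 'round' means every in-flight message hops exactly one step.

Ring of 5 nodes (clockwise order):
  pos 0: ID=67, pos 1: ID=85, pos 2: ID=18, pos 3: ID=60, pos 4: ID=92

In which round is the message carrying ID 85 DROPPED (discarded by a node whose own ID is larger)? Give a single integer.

Round 1: pos1(id85) recv 67: drop; pos2(id18) recv 85: fwd; pos3(id60) recv 18: drop; pos4(id92) recv 60: drop; pos0(id67) recv 92: fwd
Round 2: pos3(id60) recv 85: fwd; pos1(id85) recv 92: fwd
Round 3: pos4(id92) recv 85: drop; pos2(id18) recv 92: fwd
Round 4: pos3(id60) recv 92: fwd
Round 5: pos4(id92) recv 92: ELECTED
Message ID 85 originates at pos 1; dropped at pos 4 in round 3

Answer: 3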